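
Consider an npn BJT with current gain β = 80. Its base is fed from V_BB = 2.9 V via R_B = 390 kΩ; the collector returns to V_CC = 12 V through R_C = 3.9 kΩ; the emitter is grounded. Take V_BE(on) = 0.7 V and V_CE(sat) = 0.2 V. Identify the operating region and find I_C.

Assume active. Base-emitter loop: I_B = (V_BB − V_BE)/R_B = (2.9 − 0.7)/390 = 0.00564 mA.
I_C = β·I_B = 80×0.00564 = 0.451 mA.
V_CE = V_CC − I_C·R_C = 12 − 0.451×3.9 = 10.2 V > V_CE(sat), so the active-region assumption holds.

active; I_C ≈ 0.45 mA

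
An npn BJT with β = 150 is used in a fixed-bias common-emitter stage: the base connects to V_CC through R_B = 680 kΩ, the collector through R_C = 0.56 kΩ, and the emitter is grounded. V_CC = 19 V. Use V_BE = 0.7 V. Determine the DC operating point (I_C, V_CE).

I_C ≈ 4 mA, V_CE ≈ 17 V

Base loop: V_CC = I_B·R_B + V_BE, so I_B = (19 − 0.7)/680 kΩ = 0.0269 mA.
In the active region I_C = β·I_B = 150 × 0.0269 = 4.04 mA.
Collector loop: V_CE = V_CC − I_C·R_C = 19 − 4.04×0.56 = 16.7 V.
Since V_CE = 16.7 V > V_CE(sat) ≈ 0.2 V, the transistor is in the active region as assumed.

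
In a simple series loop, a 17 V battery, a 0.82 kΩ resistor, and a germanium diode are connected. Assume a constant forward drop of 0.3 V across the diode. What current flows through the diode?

KVL around the loop: 17 = V_D + I·R = 0.3 + I × 0.82 kΩ.
So I = (17 − 0.3) / 0.82 kΩ = 16.7 / 0.82 = 20.4 mA.

I ≈ 20 mA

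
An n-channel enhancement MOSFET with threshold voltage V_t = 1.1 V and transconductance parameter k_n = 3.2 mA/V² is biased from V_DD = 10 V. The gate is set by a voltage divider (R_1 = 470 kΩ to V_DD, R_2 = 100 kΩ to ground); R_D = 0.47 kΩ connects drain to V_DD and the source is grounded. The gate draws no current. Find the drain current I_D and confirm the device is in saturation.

V_G = V_DD·R_2/(R_1+R_2) = 10×100/570 = 1.75 V. With the source grounded, V_GS = V_G = 1.75 V.
Assume saturation: I_D = (k_n/2)(V_GS − V_t)² = (3.2/2)×(1.75 − 1.1)² = 1.6×0.654² = 0.685 mA.
V_DS = V_DD − I_D·R_D = 10 − 0.685×0.47 = 9.68 V.
Saturation requires V_DS ≥ V_GS − V_t = 0.654 V; 9.68 ≥ 0.654 ✓.

I_D ≈ 0.69 mA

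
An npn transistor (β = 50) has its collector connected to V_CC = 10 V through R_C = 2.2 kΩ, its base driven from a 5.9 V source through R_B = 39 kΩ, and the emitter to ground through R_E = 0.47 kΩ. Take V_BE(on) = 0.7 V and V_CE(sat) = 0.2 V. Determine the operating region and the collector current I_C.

saturation; I_C ≈ 3.7 mA

Assume active: I_B = (5.9 − 0.7)/(39 + 51×0.47) = 0.0826 mA, I_C = β·I_B = 4.13 mA.
Then V_CE = 10 − 4.13×2.2 − 4.21×0.47 = -1.06 V < 0.2 V — the active assumption fails.
Re-solve with V_CE = 0.2 V. KCL at the emitter: V_E/R_E = (V_BB−0.7−V_E)/R_B + (V_CC−0.2−V_E)/R_C, giving V_E = 1.76 V.
I_C = (V_CC − 0.2 − V_E)/R_C = (9.8 − 1.76)/2.2 = 3.65 mA.
Check: I_B = (5.2 − 1.76)/39 = 0.0882 mA, and β·I_B = 4.41 mA > I_C, confirming saturation.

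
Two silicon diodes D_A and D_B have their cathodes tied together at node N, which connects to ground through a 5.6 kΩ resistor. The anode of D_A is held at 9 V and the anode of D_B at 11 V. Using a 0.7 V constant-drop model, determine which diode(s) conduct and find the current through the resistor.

Only D_B conducts; I_R ≈ 1.8 mA

Assume both conduct. Then node N would need to be at both 9−0.7 = 8.3 V and 11−0.7 = 10.3 V, which is impossible.
Assume only D_B conducts: V_N = 11 − 0.7 = 10.3 V, so I_R = 10.3/5.6 = 1.84 mA.
Check D_A: its anode-to-cathode voltage is 9 − 10.3 = -1.3 V < 0.7 V, so it is off. The assumption is consistent.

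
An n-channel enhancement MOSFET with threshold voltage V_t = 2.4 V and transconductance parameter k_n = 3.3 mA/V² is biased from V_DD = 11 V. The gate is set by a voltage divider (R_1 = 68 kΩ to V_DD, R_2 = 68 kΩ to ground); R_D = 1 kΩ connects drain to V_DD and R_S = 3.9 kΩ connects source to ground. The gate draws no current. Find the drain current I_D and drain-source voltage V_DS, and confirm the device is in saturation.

V_G = V_DD·R_2/(R_1+R_2) = 11×68/136 = 5.5 V.
Assume saturation: I_D = (k_n/2)(V_GS − V_t)² with V_GS = V_G − I_D·R_S = 5.5 − 3.9·I_D.
Substituting gives 25.1·I_D² − 40.9·I_D + 15.9 = 0, with roots I_D = 0.636 or 0.994 mA.
The root I_D = 0.994 mA gives V_GS = 1.62 V ≤ V_t, so take I_D = 0.636 mA.
Then V_GS = 3.02 V and V_DS = V_DD − I_D(R_D+R_S) = 11 − 0.636×4.9 = 7.88 V.
Saturation requires V_DS ≥ V_GS − V_t = 0.621 V; 7.88 ≥ 0.621 ✓.

I_D ≈ 0.64 mA, V_DS ≈ 7.9 V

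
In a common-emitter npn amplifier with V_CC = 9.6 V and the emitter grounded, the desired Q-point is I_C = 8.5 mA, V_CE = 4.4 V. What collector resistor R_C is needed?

Collector loop: V_CC = I_C·R_C + V_CE.
R_C = (V_CC − V_CE)/I_C = (9.6 − 4.4)/8.5 = 0.612 kΩ.

R_C ≈ 0.61 kΩ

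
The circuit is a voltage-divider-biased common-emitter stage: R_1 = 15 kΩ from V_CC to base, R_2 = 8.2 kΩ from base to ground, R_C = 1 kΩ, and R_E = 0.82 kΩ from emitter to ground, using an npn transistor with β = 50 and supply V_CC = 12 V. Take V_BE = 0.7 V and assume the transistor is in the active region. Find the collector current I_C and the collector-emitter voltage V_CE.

Thevenize the base divider: V_Th = V_CC·R_2/(R_1+R_2) = 12×8.2/23.2 = 4.24 V, R_Th = R_1‖R_2 = 5.3 kΩ.
Base-emitter loop: V_Th = I_B·R_Th + V_BE + (β+1)I_B·R_E, so I_B = (4.24 − 0.7) / (5.3 + 51×0.82) = 0.0752 mA.
I_C = β·I_B = 50×0.0752 = 3.76 mA, and I_E = (β+1)I_B = 3.83 mA.
V_CE = V_CC − I_C·R_C − I_E·R_E = 12 − 3.76×1 − 3.83×0.82 = 5.1 V.
V_CE = 5.1 V > 0.2 V confirms active-region operation.

I_C ≈ 3.8 mA, V_CE ≈ 5.1 V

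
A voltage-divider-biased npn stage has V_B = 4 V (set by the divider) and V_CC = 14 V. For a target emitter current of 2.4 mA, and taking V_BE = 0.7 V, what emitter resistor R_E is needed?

V_E = V_B − V_BE = 4 − 0.7 = 3.3 V.
R_E = V_E / I_E = 3.3 / 2.4 = 1.38 kΩ.

R_E ≈ 1.4 kΩ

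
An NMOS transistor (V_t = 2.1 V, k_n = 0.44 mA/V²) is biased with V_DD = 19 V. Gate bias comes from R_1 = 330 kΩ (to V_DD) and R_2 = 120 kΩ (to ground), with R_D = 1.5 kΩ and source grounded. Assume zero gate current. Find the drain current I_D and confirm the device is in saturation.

V_G = V_DD·R_2/(R_1+R_2) = 19×120/450 = 5.07 V. With the source grounded, V_GS = V_G = 5.07 V.
Assume saturation: I_D = (k_n/2)(V_GS − V_t)² = (0.44/2)×(5.07 − 2.1)² = 0.22×2.97² = 1.94 mA.
V_DS = V_DD − I_D·R_D = 19 − 1.94×1.5 = 16.1 V.
Saturation requires V_DS ≥ V_GS − V_t = 2.97 V; 16.1 ≥ 2.97 ✓.

I_D ≈ 1.9 mA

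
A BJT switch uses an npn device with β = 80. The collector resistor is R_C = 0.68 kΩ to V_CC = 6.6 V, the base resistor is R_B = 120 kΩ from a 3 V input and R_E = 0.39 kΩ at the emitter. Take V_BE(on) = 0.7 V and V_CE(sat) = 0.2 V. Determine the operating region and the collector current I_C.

active; I_C ≈ 1.2 mA

Assume active. Base-emitter loop: I_B = (V_BB − V_BE)/(R_B + (β+1)R_E) = (3 − 0.7)/(120 + 81×0.39) = 0.0152 mA.
I_C = β·I_B = 80×0.0152 = 1.21 mA.
V_CE = V_CC − I_C·R_C − I_E·R_E = 6.6 − 1.21×0.68 − 1.23×0.39 = 5.3 V > V_CE(sat), so the active-region assumption holds.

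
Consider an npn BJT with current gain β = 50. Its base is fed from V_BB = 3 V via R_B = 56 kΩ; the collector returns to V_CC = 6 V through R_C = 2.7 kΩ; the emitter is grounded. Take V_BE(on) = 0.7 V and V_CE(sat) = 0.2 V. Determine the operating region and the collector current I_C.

active; I_C ≈ 2.1 mA

Assume active. Base-emitter loop: I_B = (V_BB − V_BE)/R_B = (3 − 0.7)/56 = 0.0411 mA.
I_C = β·I_B = 50×0.0411 = 2.05 mA.
V_CE = V_CC − I_C·R_C = 6 − 2.05×2.7 = 0.455 V > V_CE(sat), so the active-region assumption holds.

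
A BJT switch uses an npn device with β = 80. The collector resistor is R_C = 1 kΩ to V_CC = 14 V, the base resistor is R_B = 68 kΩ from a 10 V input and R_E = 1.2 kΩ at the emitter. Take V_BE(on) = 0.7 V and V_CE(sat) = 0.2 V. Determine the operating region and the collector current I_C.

active; I_C ≈ 4.5 mA

Assume active. Base-emitter loop: I_B = (V_BB − V_BE)/(R_B + (β+1)R_E) = (10 − 0.7)/(68 + 81×1.2) = 0.0563 mA.
I_C = β·I_B = 80×0.0563 = 4.5 mA.
V_CE = V_CC − I_C·R_C − I_E·R_E = 14 − 4.5×1 − 4.56×1.2 = 4.02 V > V_CE(sat), so the active-region assumption holds.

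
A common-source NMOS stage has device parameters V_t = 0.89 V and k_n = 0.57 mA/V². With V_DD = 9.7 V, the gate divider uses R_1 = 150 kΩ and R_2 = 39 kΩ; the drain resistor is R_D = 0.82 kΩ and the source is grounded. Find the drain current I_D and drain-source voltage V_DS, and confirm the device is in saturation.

I_D ≈ 0.35 mA, V_DS ≈ 9.4 V

V_G = V_DD·R_2/(R_1+R_2) = 9.7×39/189 = 2 V. With the source grounded, V_GS = V_G = 2 V.
Assume saturation: I_D = (k_n/2)(V_GS − V_t)² = (0.57/2)×(2 − 0.89)² = 0.285×1.11² = 0.352 mA.
V_DS = V_DD − I_D·R_D = 9.7 − 0.352×0.82 = 9.41 V.
Saturation requires V_DS ≥ V_GS − V_t = 1.11 V; 9.41 ≥ 1.11 ✓.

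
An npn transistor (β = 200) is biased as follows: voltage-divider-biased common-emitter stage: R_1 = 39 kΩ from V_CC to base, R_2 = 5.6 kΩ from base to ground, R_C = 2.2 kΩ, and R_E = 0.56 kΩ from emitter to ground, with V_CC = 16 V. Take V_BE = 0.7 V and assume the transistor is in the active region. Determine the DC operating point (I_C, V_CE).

I_C ≈ 2.2 mA, V_CE ≈ 9.8 V

Thevenize the base divider: V_Th = V_CC·R_2/(R_1+R_2) = 16×5.6/44.6 = 2.01 V, R_Th = R_1‖R_2 = 4.9 kΩ.
Base-emitter loop: V_Th = I_B·R_Th + V_BE + (β+1)I_B·R_E, so I_B = (2.01 − 0.7) / (4.9 + 201×0.56) = 0.0111 mA.
I_C = β·I_B = 200×0.0111 = 2.23 mA, and I_E = (β+1)I_B = 2.24 mA.
V_CE = V_CC − I_C·R_C − I_E·R_E = 16 − 2.23×2.2 − 2.24×0.56 = 9.84 V.
V_CE = 9.84 V > 0.2 V confirms active-region operation.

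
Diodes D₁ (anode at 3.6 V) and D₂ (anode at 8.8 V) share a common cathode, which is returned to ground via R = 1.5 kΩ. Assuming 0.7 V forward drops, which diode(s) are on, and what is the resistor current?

Only D₂ conducts; I_R ≈ 5.4 mA

Assume both conduct. Then node N would need to be at both 3.6−0.7 = 2.9 V and 8.8−0.7 = 8.1 V, which is impossible.
Assume only D₂ conducts: V_N = 8.8 − 0.7 = 8.1 V, so I_R = 8.1/1.5 = 5.4 mA.
Check D₁: its anode-to-cathode voltage is 3.6 − 8.1 = -4.5 V < 0.7 V, so it is off. The assumption is consistent.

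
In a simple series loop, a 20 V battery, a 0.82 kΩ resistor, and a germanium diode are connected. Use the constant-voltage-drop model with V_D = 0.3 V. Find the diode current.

I ≈ 24 mA

KVL around the loop: 20 = V_D + I·R = 0.3 + I × 0.82 kΩ.
So I = (20 − 0.3) / 0.82 kΩ = 19.7 / 0.82 = 24 mA.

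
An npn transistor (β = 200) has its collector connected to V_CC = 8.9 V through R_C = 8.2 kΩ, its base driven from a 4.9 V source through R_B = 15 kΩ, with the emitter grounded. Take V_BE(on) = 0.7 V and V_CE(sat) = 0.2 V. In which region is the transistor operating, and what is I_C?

saturation; I_C ≈ 1.1 mA

Assume active: I_B = (4.9 − 0.7)/15 = 0.28 mA, giving I_C = β·I_B = 56 mA.
But then V_CE = 8.9 − 56×8.2 = -450 V < V_CE(sat) = 0.2 V — impossible in the active region.
So the transistor is saturated. With V_CE = 0.2 V, I_C = (V_CC − 0.2)/R_C = 8.7/8.2 = 1.06 mA.
Check: β·I_B = 56 mA > I_C = 1.06 mA, confirming saturation.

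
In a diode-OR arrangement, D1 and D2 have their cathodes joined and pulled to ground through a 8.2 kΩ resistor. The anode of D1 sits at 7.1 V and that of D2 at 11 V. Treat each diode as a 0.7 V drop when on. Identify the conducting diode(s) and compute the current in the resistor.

Assume both conduct. Then node N would need to be at both 7.1−0.7 = 6.4 V and 11−0.7 = 10.3 V, which is impossible.
Assume only D2 conducts: V_N = 11 − 0.7 = 10.3 V, so I_R = 10.3/8.2 = 1.26 mA.
Check D1: its anode-to-cathode voltage is 7.1 − 10.3 = -3.2 V < 0.7 V, so it is off. The assumption is consistent.

Only D2 conducts; I_R ≈ 1.3 mA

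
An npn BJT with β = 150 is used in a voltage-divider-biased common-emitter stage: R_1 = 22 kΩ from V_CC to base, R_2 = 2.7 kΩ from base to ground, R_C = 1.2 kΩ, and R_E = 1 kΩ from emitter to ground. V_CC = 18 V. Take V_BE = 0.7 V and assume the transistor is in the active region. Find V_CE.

V_CE ≈ 15 V

Thevenize the base divider: V_Th = V_CC·R_2/(R_1+R_2) = 18×2.7/24.7 = 1.97 V, R_Th = R_1‖R_2 = 2.4 kΩ.
Base-emitter loop: V_Th = I_B·R_Th + V_BE + (β+1)I_B·R_E, so I_B = (1.97 − 0.7) / (2.4 + 151×1) = 0.00826 mA.
I_C = β·I_B = 150×0.00826 = 1.24 mA, and I_E = (β+1)I_B = 1.25 mA.
V_CE = V_CC − I_C·R_C − I_E·R_E = 18 − 1.24×1.2 − 1.25×1 = 15.3 V.
V_CE = 15.3 V > 0.2 V confirms active-region operation.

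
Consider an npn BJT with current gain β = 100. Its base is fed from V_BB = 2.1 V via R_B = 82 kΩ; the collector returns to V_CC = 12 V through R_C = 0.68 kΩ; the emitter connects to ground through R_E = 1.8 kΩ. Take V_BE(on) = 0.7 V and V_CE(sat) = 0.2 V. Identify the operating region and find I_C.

Assume active. Base-emitter loop: I_B = (V_BB − V_BE)/(R_B + (β+1)R_E) = (2.1 − 0.7)/(82 + 101×1.8) = 0.00531 mA.
I_C = β·I_B = 100×0.00531 = 0.531 mA.
V_CE = V_CC − I_C·R_C − I_E·R_E = 12 − 0.531×0.68 − 0.536×1.8 = 10.7 V > V_CE(sat), so the active-region assumption holds.

active; I_C ≈ 0.53 mA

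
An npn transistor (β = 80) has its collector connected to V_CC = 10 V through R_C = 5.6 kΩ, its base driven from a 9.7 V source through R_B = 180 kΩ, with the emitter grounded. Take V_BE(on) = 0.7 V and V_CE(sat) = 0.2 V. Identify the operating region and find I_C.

Assume active: I_B = (9.7 − 0.7)/180 = 0.05 mA, giving I_C = β·I_B = 4 mA.
But then V_CE = 10 − 4×5.6 = -12.4 V < V_CE(sat) = 0.2 V — impossible in the active region.
So the transistor is saturated. With V_CE = 0.2 V, I_C = (V_CC − 0.2)/R_C = 9.8/5.6 = 1.75 mA.
Check: β·I_B = 4 mA > I_C = 1.75 mA, confirming saturation.

saturation; I_C ≈ 1.8 mA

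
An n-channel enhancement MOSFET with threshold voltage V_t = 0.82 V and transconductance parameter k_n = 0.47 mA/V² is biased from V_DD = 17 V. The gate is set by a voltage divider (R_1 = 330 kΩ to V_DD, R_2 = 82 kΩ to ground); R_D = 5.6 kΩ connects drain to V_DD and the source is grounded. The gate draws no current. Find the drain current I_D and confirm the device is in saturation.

V_G = V_DD·R_2/(R_1+R_2) = 17×82/412 = 3.38 V. With the source grounded, V_GS = V_G = 3.38 V.
Assume saturation: I_D = (k_n/2)(V_GS − V_t)² = (0.47/2)×(3.38 − 0.82)² = 0.235×2.56² = 1.54 mA.
V_DS = V_DD − I_D·R_D = 17 − 1.54×5.6 = 8.35 V.
Saturation requires V_DS ≥ V_GS − V_t = 2.56 V; 8.35 ≥ 2.56 ✓.

I_D ≈ 1.5 mA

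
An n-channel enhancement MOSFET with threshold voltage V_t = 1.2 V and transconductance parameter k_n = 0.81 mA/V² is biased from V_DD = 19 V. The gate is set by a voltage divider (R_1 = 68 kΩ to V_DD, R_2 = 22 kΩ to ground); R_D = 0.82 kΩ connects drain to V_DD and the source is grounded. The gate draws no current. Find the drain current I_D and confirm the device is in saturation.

V_G = V_DD·R_2/(R_1+R_2) = 19×22/90 = 4.64 V. With the source grounded, V_GS = V_G = 4.64 V.
Assume saturation: I_D = (k_n/2)(V_GS − V_t)² = (0.81/2)×(4.64 − 1.2)² = 0.405×3.44² = 4.81 mA.
V_DS = V_DD − I_D·R_D = 19 − 4.81×0.82 = 15.1 V.
Saturation requires V_DS ≥ V_GS − V_t = 3.44 V; 15.1 ≥ 3.44 ✓.

I_D ≈ 4.8 mA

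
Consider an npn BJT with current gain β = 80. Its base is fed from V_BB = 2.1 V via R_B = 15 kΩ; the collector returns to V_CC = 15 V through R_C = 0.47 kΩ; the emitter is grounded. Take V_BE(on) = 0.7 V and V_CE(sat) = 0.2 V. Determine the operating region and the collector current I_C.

active; I_C ≈ 7.5 mA

Assume active. Base-emitter loop: I_B = (V_BB − V_BE)/R_B = (2.1 − 0.7)/15 = 0.0933 mA.
I_C = β·I_B = 80×0.0933 = 7.47 mA.
V_CE = V_CC − I_C·R_C = 15 − 7.47×0.47 = 11.5 V > V_CE(sat), so the active-region assumption holds.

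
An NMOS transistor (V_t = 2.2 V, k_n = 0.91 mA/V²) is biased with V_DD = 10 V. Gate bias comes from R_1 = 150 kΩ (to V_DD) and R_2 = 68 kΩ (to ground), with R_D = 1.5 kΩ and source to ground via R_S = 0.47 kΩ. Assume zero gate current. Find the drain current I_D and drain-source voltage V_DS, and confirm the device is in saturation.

V_G = V_DD·R_2/(R_1+R_2) = 10×68/218 = 3.12 V.
Assume saturation: I_D = (k_n/2)(V_GS − V_t)² with V_GS = V_G − I_D·R_S = 3.12 − 0.47·I_D.
Substituting gives 0.101·I_D² − 1.39·I_D + 0.384 = 0, with roots I_D = 0.282 or 13.6 mA.
The root I_D = 13.6 mA gives V_GS = -3.26 V ≤ V_t, so take I_D = 0.282 mA.
Then V_GS = 2.99 V and V_DS = V_DD − I_D(R_D+R_S) = 10 − 0.282×1.97 = 9.45 V.
Saturation requires V_DS ≥ V_GS − V_t = 0.787 V; 9.45 ≥ 0.787 ✓.

I_D ≈ 0.28 mA, V_DS ≈ 9.4 V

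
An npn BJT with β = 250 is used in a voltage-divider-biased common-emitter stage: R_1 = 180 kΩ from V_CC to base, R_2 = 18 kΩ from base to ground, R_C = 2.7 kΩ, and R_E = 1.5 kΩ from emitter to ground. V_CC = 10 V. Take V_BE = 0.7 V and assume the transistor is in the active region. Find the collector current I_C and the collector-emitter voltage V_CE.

Thevenize the base divider: V_Th = V_CC·R_2/(R_1+R_2) = 10×18/198 = 0.909 V, R_Th = R_1‖R_2 = 16.4 kΩ.
Base-emitter loop: V_Th = I_B·R_Th + V_BE + (β+1)I_B·R_E, so I_B = (0.909 − 0.7) / (16.4 + 251×1.5) = 0.000532 mA.
I_C = β·I_B = 250×0.000532 = 0.133 mA, and I_E = (β+1)I_B = 0.134 mA.
V_CE = V_CC − I_C·R_C − I_E·R_E = 10 − 0.133×2.7 − 0.134×1.5 = 9.44 V.
V_CE = 9.44 V > 0.2 V confirms active-region operation.

I_C ≈ 0.13 mA, V_CE ≈ 9.4 V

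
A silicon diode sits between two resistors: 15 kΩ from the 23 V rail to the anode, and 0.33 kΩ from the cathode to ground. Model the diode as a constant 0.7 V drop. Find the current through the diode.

I ≈ 1.5 mA

The two resistors are in series with the diode, so KVL gives 23 = I·15 + 0.7 + I·0.33.
I = (23 − 0.7) / (15 + 0.33) kΩ = 22.3 / 15.3 = 1.45 mA.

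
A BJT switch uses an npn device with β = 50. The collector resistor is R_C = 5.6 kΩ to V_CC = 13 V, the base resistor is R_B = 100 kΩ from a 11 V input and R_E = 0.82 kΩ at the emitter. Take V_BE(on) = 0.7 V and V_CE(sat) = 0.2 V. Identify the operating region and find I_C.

saturation; I_C ≈ 2 mA

Assume active: I_B = (11 − 0.7)/(100 + 51×0.82) = 0.0726 mA, I_C = β·I_B = 3.63 mA.
Then V_CE = 13 − 3.63×5.6 − 3.7×0.82 = -10.4 V < 0.2 V — the active assumption fails.
Re-solve with V_CE = 0.2 V. KCL at the emitter: V_E/R_E = (V_BB−0.7−V_E)/R_B + (V_CC−0.2−V_E)/R_C, giving V_E = 1.7 V.
I_C = (V_CC − 0.2 − V_E)/R_C = (12.8 − 1.7)/5.6 = 1.98 mA.
Check: I_B = (10.3 − 1.7)/100 = 0.086 mA, and β·I_B = 4.3 mA > I_C, confirming saturation.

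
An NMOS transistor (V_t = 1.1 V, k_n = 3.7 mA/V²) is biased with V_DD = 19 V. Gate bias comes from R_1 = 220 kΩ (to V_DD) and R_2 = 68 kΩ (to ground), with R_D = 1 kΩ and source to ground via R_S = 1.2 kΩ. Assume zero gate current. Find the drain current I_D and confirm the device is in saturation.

I_D ≈ 2 mA

V_G = V_DD·R_2/(R_1+R_2) = 19×68/288 = 4.49 V.
Assume saturation: I_D = (k_n/2)(V_GS − V_t)² with V_GS = V_G − I_D·R_S = 4.49 − 1.2·I_D.
Substituting gives 2.66·I_D² − 16·I_D + 21.2 = 0, with roots I_D = 1.96 or 4.06 mA.
The root I_D = 4.06 mA gives V_GS = -0.381 V ≤ V_t, so take I_D = 1.96 mA.
Then V_GS = 2.13 V and V_DS = V_DD − I_D(R_D+R_S) = 19 − 1.96×2.2 = 14.7 V.
Saturation requires V_DS ≥ V_GS − V_t = 1.03 V; 14.7 ≥ 1.03 ✓.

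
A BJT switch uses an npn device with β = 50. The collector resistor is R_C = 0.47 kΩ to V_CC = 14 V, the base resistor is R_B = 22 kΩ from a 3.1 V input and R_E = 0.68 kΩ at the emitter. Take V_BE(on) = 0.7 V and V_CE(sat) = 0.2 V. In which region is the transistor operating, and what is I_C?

Assume active. Base-emitter loop: I_B = (V_BB − V_BE)/(R_B + (β+1)R_E) = (3.1 − 0.7)/(22 + 51×0.68) = 0.0423 mA.
I_C = β·I_B = 50×0.0423 = 2.12 mA.
V_CE = V_CC − I_C·R_C − I_E·R_E = 14 − 2.12×0.47 − 2.16×0.68 = 11.5 V > V_CE(sat), so the active-region assumption holds.

active; I_C ≈ 2.1 mA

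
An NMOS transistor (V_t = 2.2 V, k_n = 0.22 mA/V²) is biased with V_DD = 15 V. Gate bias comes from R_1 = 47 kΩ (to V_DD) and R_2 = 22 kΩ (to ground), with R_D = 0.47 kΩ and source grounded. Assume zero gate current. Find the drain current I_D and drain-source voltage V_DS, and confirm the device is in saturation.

I_D ≈ 0.73 mA, V_DS ≈ 15 V

V_G = V_DD·R_2/(R_1+R_2) = 15×22/69 = 4.78 V. With the source grounded, V_GS = V_G = 4.78 V.
Assume saturation: I_D = (k_n/2)(V_GS − V_t)² = (0.22/2)×(4.78 − 2.2)² = 0.11×2.58² = 0.734 mA.
V_DS = V_DD − I_D·R_D = 15 − 0.734×0.47 = 14.7 V.
Saturation requires V_DS ≥ V_GS − V_t = 2.58 V; 14.7 ≥ 2.58 ✓.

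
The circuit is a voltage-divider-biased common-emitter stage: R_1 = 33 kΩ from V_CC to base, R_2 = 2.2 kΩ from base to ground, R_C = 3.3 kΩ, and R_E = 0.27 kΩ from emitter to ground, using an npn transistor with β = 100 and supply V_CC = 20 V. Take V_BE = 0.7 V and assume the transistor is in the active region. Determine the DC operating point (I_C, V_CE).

Thevenize the base divider: V_Th = V_CC·R_2/(R_1+R_2) = 20×2.2/35.2 = 1.25 V, R_Th = R_1‖R_2 = 2.06 kΩ.
Base-emitter loop: V_Th = I_B·R_Th + V_BE + (β+1)I_B·R_E, so I_B = (1.25 − 0.7) / (2.06 + 101×0.27) = 0.0188 mA.
I_C = β·I_B = 100×0.0188 = 1.88 mA, and I_E = (β+1)I_B = 1.89 mA.
V_CE = V_CC − I_C·R_C − I_E·R_E = 20 − 1.88×3.3 − 1.89×0.27 = 13.3 V.
V_CE = 13.3 V > 0.2 V confirms active-region operation.

I_C ≈ 1.9 mA, V_CE ≈ 13 V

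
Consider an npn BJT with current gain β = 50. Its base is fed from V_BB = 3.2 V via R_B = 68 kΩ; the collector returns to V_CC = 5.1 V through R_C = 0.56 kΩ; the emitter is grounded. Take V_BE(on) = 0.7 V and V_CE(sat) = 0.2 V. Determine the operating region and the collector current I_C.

active; I_C ≈ 1.8 mA

Assume active. Base-emitter loop: I_B = (V_BB − V_BE)/R_B = (3.2 − 0.7)/68 = 0.0368 mA.
I_C = β·I_B = 50×0.0368 = 1.84 mA.
V_CE = V_CC − I_C·R_C = 5.1 − 1.84×0.56 = 4.07 V > V_CE(sat), so the active-region assumption holds.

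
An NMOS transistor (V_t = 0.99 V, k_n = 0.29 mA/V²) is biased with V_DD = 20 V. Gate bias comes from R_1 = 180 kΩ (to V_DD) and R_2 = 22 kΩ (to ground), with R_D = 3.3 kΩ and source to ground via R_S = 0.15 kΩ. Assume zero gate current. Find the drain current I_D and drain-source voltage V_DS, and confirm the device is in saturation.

V_G = V_DD·R_2/(R_1+R_2) = 20×22/202 = 2.18 V.
Assume saturation: I_D = (k_n/2)(V_GS − V_t)² with V_GS = V_G − I_D·R_S = 2.18 − 0.15·I_D.
Substituting gives 0.00326·I_D² − 1.05·I_D + 0.205 = 0, with roots I_D = 0.195 or 322 mA.
The root I_D = 322 mA gives V_GS = -46.1 V ≤ V_t, so take I_D = 0.195 mA.
Then V_GS = 2.15 V and V_DS = V_DD − I_D(R_D+R_S) = 20 − 0.195×3.45 = 19.3 V.
Saturation requires V_DS ≥ V_GS − V_t = 1.16 V; 19.3 ≥ 1.16 ✓.

I_D ≈ 0.19 mA, V_DS ≈ 19 V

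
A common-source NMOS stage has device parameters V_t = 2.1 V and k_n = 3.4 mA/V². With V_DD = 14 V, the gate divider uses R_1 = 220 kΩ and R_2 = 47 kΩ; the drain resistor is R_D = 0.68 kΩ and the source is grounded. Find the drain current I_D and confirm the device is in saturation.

I_D ≈ 0.23 mA

V_G = V_DD·R_2/(R_1+R_2) = 14×47/267 = 2.46 V. With the source grounded, V_GS = V_G = 2.46 V.
Assume saturation: I_D = (k_n/2)(V_GS − V_t)² = (3.4/2)×(2.46 − 2.1)² = 1.7×0.364² = 0.226 mA.
V_DS = V_DD − I_D·R_D = 14 − 0.226×0.68 = 13.8 V.
Saturation requires V_DS ≥ V_GS − V_t = 0.364 V; 13.8 ≥ 0.364 ✓.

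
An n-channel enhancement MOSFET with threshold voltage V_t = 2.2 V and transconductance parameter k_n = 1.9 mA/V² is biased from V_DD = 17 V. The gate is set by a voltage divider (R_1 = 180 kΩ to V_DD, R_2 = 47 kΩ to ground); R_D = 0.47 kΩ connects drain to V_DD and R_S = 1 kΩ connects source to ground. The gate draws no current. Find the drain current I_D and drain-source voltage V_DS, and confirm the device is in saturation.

I_D ≈ 0.56 mA, V_DS ≈ 16 V

V_G = V_DD·R_2/(R_1+R_2) = 17×47/227 = 3.52 V.
Assume saturation: I_D = (k_n/2)(V_GS − V_t)² with V_GS = V_G − I_D·R_S = 3.52 − 1·I_D.
Substituting gives 0.95·I_D² − 3.51·I_D + 1.65 = 0, with roots I_D = 0.555 or 3.14 mA.
The root I_D = 3.14 mA gives V_GS = 0.383 V ≤ V_t, so take I_D = 0.555 mA.
Then V_GS = 2.96 V and V_DS = V_DD − I_D(R_D+R_S) = 17 − 0.555×1.47 = 16.2 V.
Saturation requires V_DS ≥ V_GS − V_t = 0.765 V; 16.2 ≥ 0.765 ✓.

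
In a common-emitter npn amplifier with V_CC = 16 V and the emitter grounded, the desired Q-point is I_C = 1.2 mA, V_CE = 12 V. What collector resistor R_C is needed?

Collector loop: V_CC = I_C·R_C + V_CE.
R_C = (V_CC − V_CE)/I_C = (16 − 12)/1.2 = 3.33 kΩ.

R_C ≈ 3.3 kΩ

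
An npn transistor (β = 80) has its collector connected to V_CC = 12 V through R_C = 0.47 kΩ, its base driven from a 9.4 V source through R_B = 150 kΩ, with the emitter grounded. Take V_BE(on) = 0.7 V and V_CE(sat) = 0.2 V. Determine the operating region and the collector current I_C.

active; I_C ≈ 4.6 mA

Assume active. Base-emitter loop: I_B = (V_BB − V_BE)/R_B = (9.4 − 0.7)/150 = 0.058 mA.
I_C = β·I_B = 80×0.058 = 4.64 mA.
V_CE = V_CC − I_C·R_C = 12 − 4.64×0.47 = 9.82 V > V_CE(sat), so the active-region assumption holds.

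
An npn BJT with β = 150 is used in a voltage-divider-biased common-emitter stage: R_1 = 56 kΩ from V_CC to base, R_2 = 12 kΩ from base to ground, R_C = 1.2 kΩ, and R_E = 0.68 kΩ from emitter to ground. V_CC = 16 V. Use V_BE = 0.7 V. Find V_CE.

V_CE ≈ 11 V

Thevenize the base divider: V_Th = V_CC·R_2/(R_1+R_2) = 16×12/68 = 2.82 V, R_Th = R_1‖R_2 = 9.88 kΩ.
Base-emitter loop: V_Th = I_B·R_Th + V_BE + (β+1)I_B·R_E, so I_B = (2.82 − 0.7) / (9.88 + 151×0.68) = 0.0189 mA.
I_C = β·I_B = 150×0.0189 = 2.83 mA, and I_E = (β+1)I_B = 2.85 mA.
V_CE = V_CC − I_C·R_C − I_E·R_E = 16 − 2.83×1.2 − 2.85×0.68 = 10.7 V.
V_CE = 10.7 V > 0.2 V confirms active-region operation.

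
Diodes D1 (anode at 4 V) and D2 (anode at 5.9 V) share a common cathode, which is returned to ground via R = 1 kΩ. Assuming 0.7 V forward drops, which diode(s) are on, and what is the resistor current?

Only D2 conducts; I_R ≈ 5.2 mA

Assume both conduct. Then node N would need to be at both 4−0.7 = 3.3 V and 5.9−0.7 = 5.2 V, which is impossible.
Assume only D2 conducts: V_N = 5.9 − 0.7 = 5.2 V, so I_R = 5.2/1 = 5.2 mA.
Check D1: its anode-to-cathode voltage is 4 − 5.2 = -1.2 V < 0.7 V, so it is off. The assumption is consistent.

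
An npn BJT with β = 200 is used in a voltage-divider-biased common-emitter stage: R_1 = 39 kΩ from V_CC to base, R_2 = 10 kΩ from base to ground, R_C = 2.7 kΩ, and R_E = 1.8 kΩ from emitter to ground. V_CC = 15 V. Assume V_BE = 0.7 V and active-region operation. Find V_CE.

V_CE ≈ 9.2 V

Thevenize the base divider: V_Th = V_CC·R_2/(R_1+R_2) = 15×10/49 = 3.06 V, R_Th = R_1‖R_2 = 7.96 kΩ.
Base-emitter loop: V_Th = I_B·R_Th + V_BE + (β+1)I_B·R_E, so I_B = (3.06 − 0.7) / (7.96 + 201×1.8) = 0.00639 mA.
I_C = β·I_B = 200×0.00639 = 1.28 mA, and I_E = (β+1)I_B = 1.28 mA.
V_CE = V_CC − I_C·R_C − I_E·R_E = 15 − 1.28×2.7 − 1.28×1.8 = 9.24 V.
V_CE = 9.24 V > 0.2 V confirms active-region operation.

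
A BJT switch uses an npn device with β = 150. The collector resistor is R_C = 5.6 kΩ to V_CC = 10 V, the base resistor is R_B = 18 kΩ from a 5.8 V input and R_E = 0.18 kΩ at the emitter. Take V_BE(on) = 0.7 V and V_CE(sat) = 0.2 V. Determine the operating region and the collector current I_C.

saturation; I_C ≈ 1.7 mA

Assume active: I_B = (5.8 − 0.7)/(18 + 151×0.18) = 0.113 mA, I_C = β·I_B = 16.9 mA.
Then V_CE = 10 − 16.9×5.6 − 17×0.18 = -87.9 V < 0.2 V — the active assumption fails.
Re-solve with V_CE = 0.2 V. KCL at the emitter: V_E/R_E = (V_BB−0.7−V_E)/R_B + (V_CC−0.2−V_E)/R_C, giving V_E = 0.351 V.
I_C = (V_CC − 0.2 − V_E)/R_C = (9.8 − 0.351)/5.6 = 1.69 mA.
Check: I_B = (5.1 − 0.351)/18 = 0.264 mA, and β·I_B = 39.6 mA > I_C, confirming saturation.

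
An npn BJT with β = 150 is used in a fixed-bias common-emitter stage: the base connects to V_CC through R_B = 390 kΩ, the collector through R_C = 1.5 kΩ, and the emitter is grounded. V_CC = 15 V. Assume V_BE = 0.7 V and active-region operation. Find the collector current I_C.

I_C ≈ 5.5 mA

Base loop: V_CC = I_B·R_B + V_BE, so I_B = (15 − 0.7)/390 kΩ = 0.0367 mA.
In the active region I_C = β·I_B = 150 × 0.0367 = 5.5 mA.
Collector loop: V_CE = V_CC − I_C·R_C = 15 − 5.5×1.5 = 6.75 V.
Since V_CE = 6.75 V > V_CE(sat) ≈ 0.2 V, the transistor is in the active region as assumed.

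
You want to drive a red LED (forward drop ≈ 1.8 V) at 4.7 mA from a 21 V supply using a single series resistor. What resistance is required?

The resistor drops V_S − V_D = 21 − 1.8 = 19.2 V at 4.7 mA.
R = 19.2 V / 4.7 mA = 4.09 kΩ.

R ≈ 4.1 kΩ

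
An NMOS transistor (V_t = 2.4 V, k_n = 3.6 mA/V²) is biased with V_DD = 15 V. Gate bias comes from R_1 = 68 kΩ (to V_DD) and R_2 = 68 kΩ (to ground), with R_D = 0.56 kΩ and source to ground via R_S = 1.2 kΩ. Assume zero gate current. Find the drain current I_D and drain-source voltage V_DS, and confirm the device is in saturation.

I_D ≈ 3.1 mA, V_DS ≈ 9.5 V

V_G = V_DD·R_2/(R_1+R_2) = 15×68/136 = 7.5 V.
Assume saturation: I_D = (k_n/2)(V_GS − V_t)² with V_GS = V_G − I_D·R_S = 7.5 − 1.2·I_D.
Substituting gives 2.59·I_D² − 23·I_D + 46.8 = 0, with roots I_D = 3.15 or 5.74 mA.
The root I_D = 5.74 mA gives V_GS = 0.615 V ≤ V_t, so take I_D = 3.15 mA.
Then V_GS = 3.72 V and V_DS = V_DD − I_D(R_D+R_S) = 15 − 3.15×1.76 = 9.46 V.
Saturation requires V_DS ≥ V_GS − V_t = 1.32 V; 9.46 ≥ 1.32 ✓.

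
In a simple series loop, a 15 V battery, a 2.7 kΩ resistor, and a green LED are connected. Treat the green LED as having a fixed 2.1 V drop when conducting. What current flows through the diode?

KVL around the loop: 15 = V_D + I·R = 2.1 + I × 2.7 kΩ.
So I = (15 − 2.1) / 2.7 kΩ = 12.9 / 2.7 = 4.78 mA.

I ≈ 4.8 mA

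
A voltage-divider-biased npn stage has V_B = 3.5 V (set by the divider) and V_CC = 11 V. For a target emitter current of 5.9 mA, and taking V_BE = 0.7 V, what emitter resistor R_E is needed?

R_E ≈ 0.47 kΩ

V_E = V_B − V_BE = 3.5 − 0.7 = 2.8 V.
R_E = V_E / I_E = 2.8 / 5.9 = 0.475 kΩ.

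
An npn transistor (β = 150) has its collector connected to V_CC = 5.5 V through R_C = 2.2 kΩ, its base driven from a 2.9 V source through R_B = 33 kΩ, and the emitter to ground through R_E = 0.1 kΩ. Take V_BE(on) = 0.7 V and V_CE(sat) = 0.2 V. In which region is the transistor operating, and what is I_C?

Assume active: I_B = (2.9 − 0.7)/(33 + 151×0.1) = 0.0457 mA, I_C = β·I_B = 6.86 mA.
Then V_CE = 5.5 − 6.86×2.2 − 6.91×0.1 = -10.3 V < 0.2 V — the active assumption fails.
Re-solve with V_CE = 0.2 V. KCL at the emitter: V_E/R_E = (V_BB−0.7−V_E)/R_B + (V_CC−0.2−V_E)/R_C, giving V_E = 0.236 V.
I_C = (V_CC − 0.2 − V_E)/R_C = (5.3 − 0.236)/2.2 = 2.3 mA.
Check: I_B = (2.2 − 0.236)/33 = 0.0595 mA, and β·I_B = 8.93 mA > I_C, confirming saturation.

saturation; I_C ≈ 2.3 mA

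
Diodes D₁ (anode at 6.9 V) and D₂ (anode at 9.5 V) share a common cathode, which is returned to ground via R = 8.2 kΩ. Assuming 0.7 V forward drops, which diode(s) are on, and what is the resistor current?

Assume both conduct. Then node N would need to be at both 6.9−0.7 = 6.2 V and 9.5−0.7 = 8.8 V, which is impossible.
Assume only D₂ conducts: V_N = 9.5 − 0.7 = 8.8 V, so I_R = 8.8/8.2 = 1.07 mA.
Check D₁: its anode-to-cathode voltage is 6.9 − 8.8 = -1.9 V < 0.7 V, so it is off. The assumption is consistent.

Only D₂ conducts; I_R ≈ 1.1 mA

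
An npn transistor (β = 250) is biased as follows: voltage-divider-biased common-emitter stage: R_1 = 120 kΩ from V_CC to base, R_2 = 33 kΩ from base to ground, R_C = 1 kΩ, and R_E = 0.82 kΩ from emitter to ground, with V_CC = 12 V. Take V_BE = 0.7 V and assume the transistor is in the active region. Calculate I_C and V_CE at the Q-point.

I_C ≈ 2 mA, V_CE ≈ 8.3 V

Thevenize the base divider: V_Th = V_CC·R_2/(R_1+R_2) = 12×33/153 = 2.59 V, R_Th = R_1‖R_2 = 25.9 kΩ.
Base-emitter loop: V_Th = I_B·R_Th + V_BE + (β+1)I_B·R_E, so I_B = (2.59 − 0.7) / (25.9 + 251×0.82) = 0.00815 mA.
I_C = β·I_B = 250×0.00815 = 2.04 mA, and I_E = (β+1)I_B = 2.05 mA.
V_CE = V_CC − I_C·R_C − I_E·R_E = 12 − 2.04×1 − 2.05×0.82 = 8.29 V.
V_CE = 8.29 V > 0.2 V confirms active-region operation.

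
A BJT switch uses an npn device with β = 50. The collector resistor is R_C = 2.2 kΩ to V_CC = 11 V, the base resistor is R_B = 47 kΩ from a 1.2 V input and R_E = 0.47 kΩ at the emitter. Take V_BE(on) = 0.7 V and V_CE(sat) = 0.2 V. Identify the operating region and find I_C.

Assume active. Base-emitter loop: I_B = (V_BB − V_BE)/(R_B + (β+1)R_E) = (1.2 − 0.7)/(47 + 51×0.47) = 0.00705 mA.
I_C = β·I_B = 50×0.00705 = 0.352 mA.
V_CE = V_CC − I_C·R_C − I_E·R_E = 11 − 0.352×2.2 − 0.359×0.47 = 10.1 V > V_CE(sat), so the active-region assumption holds.

active; I_C ≈ 0.35 mA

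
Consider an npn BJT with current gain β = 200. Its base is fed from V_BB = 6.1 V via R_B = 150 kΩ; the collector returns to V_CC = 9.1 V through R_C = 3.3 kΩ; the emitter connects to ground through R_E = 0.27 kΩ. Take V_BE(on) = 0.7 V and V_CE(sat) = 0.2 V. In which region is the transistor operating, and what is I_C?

Assume active: I_B = (6.1 − 0.7)/(150 + 201×0.27) = 0.0264 mA, I_C = β·I_B = 5.29 mA.
Then V_CE = 9.1 − 5.29×3.3 − 5.31×0.27 = -9.78 V < 0.2 V — the active assumption fails.
Re-solve with V_CE = 0.2 V. KCL at the emitter: V_E/R_E = (V_BB−0.7−V_E)/R_B + (V_CC−0.2−V_E)/R_C, giving V_E = 0.681 V.
I_C = (V_CC − 0.2 − V_E)/R_C = (8.9 − 0.681)/3.3 = 2.49 mA.
Check: I_B = (5.4 − 0.681)/150 = 0.0315 mA, and β·I_B = 6.29 mA > I_C, confirming saturation.

saturation; I_C ≈ 2.5 mA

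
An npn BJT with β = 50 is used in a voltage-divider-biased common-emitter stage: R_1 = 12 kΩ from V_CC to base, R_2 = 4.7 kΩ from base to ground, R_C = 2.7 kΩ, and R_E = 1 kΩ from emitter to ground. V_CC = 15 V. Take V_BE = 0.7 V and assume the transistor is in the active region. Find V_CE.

Thevenize the base divider: V_Th = V_CC·R_2/(R_1+R_2) = 15×4.7/16.7 = 4.22 V, R_Th = R_1‖R_2 = 3.38 kΩ.
Base-emitter loop: V_Th = I_B·R_Th + V_BE + (β+1)I_B·R_E, so I_B = (4.22 − 0.7) / (3.38 + 51×1) = 0.0648 mA.
I_C = β·I_B = 50×0.0648 = 3.24 mA, and I_E = (β+1)I_B = 3.3 mA.
V_CE = V_CC − I_C·R_C − I_E·R_E = 15 − 3.24×2.7 − 3.3×1 = 2.95 V.
V_CE = 2.95 V > 0.2 V confirms active-region operation.

V_CE ≈ 3 V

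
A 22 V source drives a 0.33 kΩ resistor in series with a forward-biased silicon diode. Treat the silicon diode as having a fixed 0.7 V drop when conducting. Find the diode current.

I ≈ 65 mA

KVL around the loop: 22 = V_D + I·R = 0.7 + I × 0.33 kΩ.
So I = (22 − 0.7) / 0.33 kΩ = 21.3 / 0.33 = 64.5 mA.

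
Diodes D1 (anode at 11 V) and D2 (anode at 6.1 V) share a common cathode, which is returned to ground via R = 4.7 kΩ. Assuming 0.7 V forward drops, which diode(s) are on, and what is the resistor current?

Only D1 conducts; I_R ≈ 2.2 mA

Assume both conduct. Then node N would need to be at both 11−0.7 = 10.3 V and 6.1−0.7 = 5.4 V, which is impossible.
Assume only D1 conducts: V_N = 11 − 0.7 = 10.3 V, so I_R = 10.3/4.7 = 2.19 mA.
Check D2: its anode-to-cathode voltage is 6.1 − 10.3 = -4.2 V < 0.7 V, so it is off. The assumption is consistent.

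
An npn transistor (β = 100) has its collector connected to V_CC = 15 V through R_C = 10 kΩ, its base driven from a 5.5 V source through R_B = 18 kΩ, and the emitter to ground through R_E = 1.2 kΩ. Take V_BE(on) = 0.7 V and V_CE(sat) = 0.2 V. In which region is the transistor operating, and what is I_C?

Assume active: I_B = (5.5 − 0.7)/(18 + 101×1.2) = 0.0345 mA, I_C = β·I_B = 3.45 mA.
Then V_CE = 15 − 3.45×10 − 3.48×1.2 = -23.7 V < 0.2 V — the active assumption fails.
Re-solve with V_CE = 0.2 V. KCL at the emitter: V_E/R_E = (V_BB−0.7−V_E)/R_B + (V_CC−0.2−V_E)/R_C, giving V_E = 1.77 V.
I_C = (V_CC − 0.2 − V_E)/R_C = (14.8 − 1.77)/10 = 1.3 mA.
Check: I_B = (4.8 − 1.77)/18 = 0.169 mA, and β·I_B = 16.9 mA > I_C, confirming saturation.

saturation; I_C ≈ 1.3 mA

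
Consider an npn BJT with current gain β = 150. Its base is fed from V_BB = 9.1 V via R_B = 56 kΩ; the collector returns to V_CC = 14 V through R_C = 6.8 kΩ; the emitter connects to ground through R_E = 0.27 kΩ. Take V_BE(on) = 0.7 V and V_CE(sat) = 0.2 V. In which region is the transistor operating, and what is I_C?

saturation; I_C ≈ 1.9 mA

Assume active: I_B = (9.1 − 0.7)/(56 + 151×0.27) = 0.0868 mA, I_C = β·I_B = 13 mA.
Then V_CE = 14 − 13×6.8 − 13.1×0.27 = -78.1 V < 0.2 V — the active assumption fails.
Re-solve with V_CE = 0.2 V. KCL at the emitter: V_E/R_E = (V_BB−0.7−V_E)/R_B + (V_CC−0.2−V_E)/R_C, giving V_E = 0.563 V.
I_C = (V_CC − 0.2 − V_E)/R_C = (13.8 − 0.563)/6.8 = 1.95 mA.
Check: I_B = (8.4 − 0.563)/56 = 0.14 mA, and β·I_B = 21 mA > I_C, confirming saturation.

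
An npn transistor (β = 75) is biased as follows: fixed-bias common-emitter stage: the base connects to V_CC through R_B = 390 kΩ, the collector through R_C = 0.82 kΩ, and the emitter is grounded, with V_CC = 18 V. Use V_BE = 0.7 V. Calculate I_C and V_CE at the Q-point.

I_C ≈ 3.3 mA, V_CE ≈ 15 V

Base loop: V_CC = I_B·R_B + V_BE, so I_B = (18 − 0.7)/390 kΩ = 0.0444 mA.
In the active region I_C = β·I_B = 75 × 0.0444 = 3.33 mA.
Collector loop: V_CE = V_CC − I_C·R_C = 18 − 3.33×0.82 = 15.3 V.
Since V_CE = 15.3 V > V_CE(sat) ≈ 0.2 V, the transistor is in the active region as assumed.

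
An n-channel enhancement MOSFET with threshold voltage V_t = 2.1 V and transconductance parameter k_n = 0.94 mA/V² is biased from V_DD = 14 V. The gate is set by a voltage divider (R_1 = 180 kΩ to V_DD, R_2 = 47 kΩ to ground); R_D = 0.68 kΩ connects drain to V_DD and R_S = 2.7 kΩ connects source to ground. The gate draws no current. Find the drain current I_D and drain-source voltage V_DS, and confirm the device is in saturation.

V_G = V_DD·R_2/(R_1+R_2) = 14×47/227 = 2.9 V.
Assume saturation: I_D = (k_n/2)(V_GS − V_t)² with V_GS = V_G − I_D·R_S = 2.9 − 2.7·I_D.
Substituting gives 3.43·I_D² − 3.03·I_D + 0.3 = 0, with roots I_D = 0.114 or 0.77 mA.
The root I_D = 0.77 mA gives V_GS = 0.82 V ≤ V_t, so take I_D = 0.114 mA.
Then V_GS = 2.59 V and V_DS = V_DD − I_D(R_D+R_S) = 14 − 0.114×3.38 = 13.6 V.
Saturation requires V_DS ≥ V_GS − V_t = 0.492 V; 13.6 ≥ 0.492 ✓.

I_D ≈ 0.11 mA, V_DS ≈ 14 V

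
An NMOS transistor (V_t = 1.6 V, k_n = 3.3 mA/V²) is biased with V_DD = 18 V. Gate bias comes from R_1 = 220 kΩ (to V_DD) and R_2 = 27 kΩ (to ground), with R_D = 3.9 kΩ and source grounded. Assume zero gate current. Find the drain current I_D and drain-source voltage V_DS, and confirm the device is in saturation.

I_D ≈ 0.22 mA, V_DS ≈ 17 V

V_G = V_DD·R_2/(R_1+R_2) = 18×27/247 = 1.97 V. With the source grounded, V_GS = V_G = 1.97 V.
Assume saturation: I_D = (k_n/2)(V_GS − V_t)² = (3.3/2)×(1.97 − 1.6)² = 1.65×0.368² = 0.223 mA.
V_DS = V_DD − I_D·R_D = 18 − 0.223×3.9 = 17.1 V.
Saturation requires V_DS ≥ V_GS − V_t = 0.368 V; 17.1 ≥ 0.368 ✓.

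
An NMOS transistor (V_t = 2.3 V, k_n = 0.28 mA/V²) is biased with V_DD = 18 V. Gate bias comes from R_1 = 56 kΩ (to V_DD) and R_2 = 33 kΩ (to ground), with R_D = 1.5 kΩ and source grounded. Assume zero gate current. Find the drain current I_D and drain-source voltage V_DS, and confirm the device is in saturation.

V_G = V_DD·R_2/(R_1+R_2) = 18×33/89 = 6.67 V. With the source grounded, V_GS = V_G = 6.67 V.
Assume saturation: I_D = (k_n/2)(V_GS − V_t)² = (0.28/2)×(6.67 − 2.3)² = 0.14×4.37² = 2.68 mA.
V_DS = V_DD − I_D·R_D = 18 − 2.68×1.5 = 14 V.
Saturation requires V_DS ≥ V_GS − V_t = 4.37 V; 14 ≥ 4.37 ✓.

I_D ≈ 2.7 mA, V_DS ≈ 14 V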